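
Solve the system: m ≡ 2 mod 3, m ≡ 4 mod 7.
M = 3 × 7 = 21. M₁ = 7, y₁ ≡ 1 mod 3. M₂ = 3, y₂ ≡ 5 mod 7. m = 2×7×1 + 4×3×5 ≡ 11 mod 21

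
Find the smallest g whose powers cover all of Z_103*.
g = 5. Powers: [5, 25, 22, 7, 35, 72, 51, 49, 39, 92, ...] generates all 102 non-zero residues.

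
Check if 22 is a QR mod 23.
By Euler's criterion: 22^{11} ≡ 22 mod 23. Since this equals -1 (≡ 22), 22 is not a QR.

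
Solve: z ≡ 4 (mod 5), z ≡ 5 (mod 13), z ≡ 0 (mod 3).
M = 5 × 13 × 3 = 195. M₁ = 39, y₁ ≡ 4 (mod 5). M₂ = 15, y₂ ≡ 7 (mod 13). M₃ = 65, y₃ ≡ 2 (mod 3). z = 4×39×4 + 5×15×7 + 0×65×2 ≡ 174 (mod 195)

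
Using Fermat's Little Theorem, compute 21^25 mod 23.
By Fermat: 21^{22} ≡ 1 mod 23. So 21^{25} = 21^{22} · 21^{3} ≡ 21^{3} ≡ 15 mod 23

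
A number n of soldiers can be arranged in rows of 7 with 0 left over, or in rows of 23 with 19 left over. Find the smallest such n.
M = 7 × 23 = 161. M₁ = 23, y₁ ≡ 4 mod 7. M₂ = 7, y₂ ≡ 10 mod 23. n = 0×23×4 + 19×7×10 ≡ 42 mod 161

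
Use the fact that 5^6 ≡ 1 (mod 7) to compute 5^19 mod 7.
By Fermat: 5^{6} ≡ 1 (mod 7). 19 = 3×6 + 1. So 5^{19} ≡ 5^{1} ≡ 5 (mod 7)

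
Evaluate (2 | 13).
(2/13) = 2^{6} mod 13 = -1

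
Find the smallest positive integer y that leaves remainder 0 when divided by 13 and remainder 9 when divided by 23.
M = 13 × 23 = 299. M₁ = 23, y₁ ≡ 4 (mod 13). M₂ = 13, y₂ ≡ 16 (mod 23). y = 0×23×4 + 9×13×16 ≡ 78 (mod 299)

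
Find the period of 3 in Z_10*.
Powers of 3 mod 10: 3^1≡3, 3^2≡9, 3^3≡7, 3^4≡1. ord_10(3) = 4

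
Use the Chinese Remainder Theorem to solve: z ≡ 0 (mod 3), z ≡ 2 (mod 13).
M = 3 × 13 = 39. M₁ = 13, y₁ ≡ 1 (mod 3). M₂ = 3, y₂ ≡ 9 (mod 13). z = 0×13×1 + 2×3×9 ≡ 15 (mod 39)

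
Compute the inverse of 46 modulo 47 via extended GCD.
Extended GCD: 46(-1) + 47(1) = 1. So 46^(-1) ≡ -1 ≡ 46 (mod 47). Verify: 46 × 46 = 2116 ≡ 1 (mod 47)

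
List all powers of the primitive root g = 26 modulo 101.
26^1, 26^2, ..., 26^{100} mod 101: [26, 70, 2, 52, 39, 4, 3, 78, 8, 6, 55, 16, 12, 9, 32, 24, 18, 64, 48, 36, 27, 96, 72, 54, 91, 43, 7, 81, 86, 14, 61, 71, 28, 21, 41, 56, 42, 82, 11, 84, 63, 22, 67, 25, 44, 33, 50, 88, 66, 100, 75, 31, 99, 49, 62, 97, 98, 23, 93, 95, 46, 85, 89, 92, 69, 77, 83, 37, 53, 65, 74, 5, 29, 47, 10, 58, 94, 20, 15, 87, 40, 30, 73, 80, 60, 45, 59, 19, 90, 17, 38, 79, 34, 76, 57, 68, 51, 13, 35, 1]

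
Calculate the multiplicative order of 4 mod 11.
Powers of 4 mod 11: 4^1≡4, 4^2≡5, 4^3≡9, 4^4≡3, 4^5≡1. Order = 5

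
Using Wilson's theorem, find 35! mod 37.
(36)! = (35)! × (36) ≡ -1 (mod 37). So (35)! ≡ -1 × (36)^(-1) ≡ (-1)×(-1) = 1 (mod 37)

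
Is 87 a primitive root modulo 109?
87^{54} ≡ 1 mod 109 and 54 < 108, so ord_109(87) = 54 ≠ 108 and 87 is not a primitive root.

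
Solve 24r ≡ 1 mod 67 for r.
Since 67 is prime, by Fermat 24^(-1) ≡ 24^{65} ≡ 14 mod 67. Verify: 24 × 14 = 336 ≡ 1 mod 67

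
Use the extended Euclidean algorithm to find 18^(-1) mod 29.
Extended GCD: 18(-8) + 29(5) = 1. So 18^(-1) ≡ -8 ≡ 21 mod 29. Verify: 18 × 21 = 378 ≡ 1 mod 29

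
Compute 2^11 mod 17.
By repeated squaring mod 17: 2^{1}≡2, 2^{2}≡4, 2^{4}≡16, 2^{8}≡1. Then 2^{11} = 2^{8+2+1} ≡ 1 × 4 × 2 ≡ 8 mod 17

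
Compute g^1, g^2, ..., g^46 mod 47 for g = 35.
35^1, 35^2, ..., 35^{46} mod 47: [35, 3, 11, 9, 33, 27, 5, 34, 15, 8, 45, 24, 41, 25, 29, 28, 40, 37, 26, 17, 31, 4, 46, 12, 44, 36, 38, 14, 20, 42, 13, 32, 39, 2, 23, 6, 22, 18, 19, 7, 10, 21, 30, 16, 43, 1]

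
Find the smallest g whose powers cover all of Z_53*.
g = 2. For each prime q|52: 2^{26}≡52, 2^{4}≡16, none ≡ 1, so ord_53(2) = 52 and 2 is a primitive root.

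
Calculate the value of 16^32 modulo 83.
By repeated squaring (mod 83): 16^{1}≡16, 16^{2}≡7, 16^{4}≡49, 16^{8}≡77, 16^{16}≡36, 16^{32}≡51. So 16^{32} ≡ 51 (mod 83)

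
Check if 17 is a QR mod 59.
By Euler's criterion: 17^{29} ≡ 1 (mod 59). Since this equals 1, 17 is a QR.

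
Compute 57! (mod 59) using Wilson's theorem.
(58)! = (57)! × (58) ≡ -1 (mod 59). So (57)! ≡ -1 × (58)^(-1) ≡ (-1)×(-1) = 1 (mod 59)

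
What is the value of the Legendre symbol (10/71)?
(10/71) = 10^{35} mod 71 = 1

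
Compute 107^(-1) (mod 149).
Since 149 is prime, by Fermat 107^(-1) ≡ 107^{147} ≡ 39 (mod 149). Verify: 107 × 39 = 4173 ≡ 1 (mod 149)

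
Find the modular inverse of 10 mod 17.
Since 17 is prime, by Fermat 10^(-1) ≡ 10^{15} ≡ 12 mod 17. Verify: 10 × 12 = 120 ≡ 1 mod 17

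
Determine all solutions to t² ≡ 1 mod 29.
The square roots of 1 mod 29 are 1 and 28. Verify: 1² = 1 ≡ 1 mod 29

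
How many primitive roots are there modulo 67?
There are φ(67-1) = φ(66) = 20 primitive roots modulo 67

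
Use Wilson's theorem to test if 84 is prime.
(83)! mod 84 = 0. Since 0 ≢ -1 (mod 84), 84 is not prime.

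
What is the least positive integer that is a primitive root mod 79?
g = 3. For each prime q|78: 3^{39}≡78, 3^{26}≡23, 3^{6}≡18, none ≡ 1, so ord_79(3) = 78 and 3 is a primitive root.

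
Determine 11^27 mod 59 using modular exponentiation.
By repeated squaring mod 59: 11^{1}≡11, 11^{2}≡3, 11^{4}≡9, 11^{8}≡22, 11^{16}≡12. Then 11^{27} = 11^{16+8+2+1} ≡ 12 × 22 × 3 × 11 ≡ 39 mod 59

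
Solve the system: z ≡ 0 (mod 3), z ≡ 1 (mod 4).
M = 3 × 4 = 12. M₁ = 4, y₁ ≡ 1 (mod 3). M₂ = 3, y₂ ≡ 3 (mod 4). z = 0×4×1 + 1×3×3 ≡ 9 (mod 12)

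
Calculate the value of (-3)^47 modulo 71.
By repeated squaring mod 71: (-3)^{1}≡68, (-3)^{2}≡9, (-3)^{4}≡10, (-3)^{8}≡29, (-3)^{16}≡60, (-3)^{32}≡50. Then (-3)^{47} = (-3)^{32+8+4+2+1} ≡ 50 × 29 × 10 × 9 × 68 ≡ 65 mod 71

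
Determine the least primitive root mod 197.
g = 2. For each prime q|196: 2^{98}≡196, 2^{28}≡104, none ≡ 1, so ord_197(2) = 196 and 2 is a primitive root.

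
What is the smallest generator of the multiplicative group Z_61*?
g = 2. For each prime q|60: 2^{30}≡60, 2^{20}≡47, 2^{12}≡9, none ≡ 1, so ord_61(2) = 60 and 2 is a primitive root.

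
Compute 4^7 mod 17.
By repeated squaring (mod 17): 4^{1}≡4, 4^{2}≡16, 4^{4}≡1. Then 4^{7} = 4^{4+2+1} ≡ 1 × 16 × 4 ≡ 13 (mod 17)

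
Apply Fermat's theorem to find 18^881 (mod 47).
By Fermat: 18^{46} ≡ 1 (mod 47). 881 ≡ 7 (mod 46). So 18^{881} ≡ 18^{7} ≡ 6 (mod 47)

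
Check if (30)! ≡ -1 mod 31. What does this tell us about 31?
(30)! mod 31 = 30. Since this equals -1 mod 31, Wilson confirms 31 is prime.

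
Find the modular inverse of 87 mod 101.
Since 101 is prime, by Fermat 87^(-1) ≡ 87^{99} ≡ 36 (mod 101). Verify: 87 × 36 = 3132 ≡ 1 (mod 101)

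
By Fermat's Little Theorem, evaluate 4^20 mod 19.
By Fermat: 4^{18} ≡ 1 (mod 19). So 4^{20} = 4^{18} · 4^{2} ≡ 4^{2} ≡ 16 (mod 19)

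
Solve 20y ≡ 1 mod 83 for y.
Since 83 is prime, by Fermat 20^(-1) ≡ 20^{81} ≡ 54 mod 83. Verify: 20 × 54 = 1080 ≡ 1 mod 83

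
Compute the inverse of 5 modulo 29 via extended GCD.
Extended GCD: 5(6) + 29(-1) = 1. So 5^(-1) ≡ 6 mod 29. Verify: 5 × 6 = 30 ≡ 1 mod 29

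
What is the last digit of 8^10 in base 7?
Using Fermat: 8^{6} ≡ 1 mod 7. 10 ≡ 4 mod 6. So 8^{10} ≡ 8^{4} ≡ 1 mod 7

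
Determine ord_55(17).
Powers of 17 mod 55: 17^1≡17, 17^2≡14, 17^3≡18, 17^4≡31, 17^5≡32, 17^6≡49, 17^7≡8, 17^8≡26, 17^9≡2, 17^10≡34, 17^11≡28, 17^12≡36, 17^13≡7, 17^14≡9, 17^15≡43, 17^16≡16, 17^17≡52, 17^18≡4, 17^19≡13, 17^20≡1. Order = 20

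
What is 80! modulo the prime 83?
(82)! = (80)! × (81) × (82) ≡ -1 mod 83. So (80)! ≡ -1 × [(82)(81)]^(-1) ≡ 41 mod 83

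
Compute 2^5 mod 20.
By repeated squaring (mod 20): 2^{1}≡2, 2^{2}≡4, 2^{4}≡16. Then 2^{5} = 2^{4+1} ≡ 16 × 2 ≡ 12 (mod 20)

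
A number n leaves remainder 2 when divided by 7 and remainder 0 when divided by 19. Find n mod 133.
M = 7 × 19 = 133. M₁ = 19, y₁ ≡ 3 mod 7. M₂ = 7, y₂ ≡ 11 mod 19. n = 2×19×3 + 0×7×11 ≡ 114 mod 133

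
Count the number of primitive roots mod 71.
Number of primitive roots mod 71 = φ(p-1) = φ(70) = 24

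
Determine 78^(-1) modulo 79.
Since 79 is prime, by Fermat 78^(-1) ≡ 78^{77} ≡ 78 (mod 79). Verify: 78 × 78 = 6084 ≡ 1 (mod 79)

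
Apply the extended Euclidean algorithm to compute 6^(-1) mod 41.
Extended GCD: 6(7) + 41(-1) = 1. So 6^(-1) ≡ 7 mod 41. Verify: 6 × 7 = 42 ≡ 1 mod 41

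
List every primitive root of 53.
There are φ(52) = 24 primitive roots mod 53: {2, 3, 5, 8, 12, 14, 18, 19, 20, 21, 22, 26, 27, 31, 32, 33, 34, 35, 39, 41, 45, 48, 50, 51}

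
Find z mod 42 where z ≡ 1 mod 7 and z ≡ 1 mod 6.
M = 7 × 6 = 42. M₁ = 6, y₁ ≡ 6 mod 7. M₂ = 7, y₂ ≡ 1 mod 6. z = 1×6×6 + 1×7×1 ≡ 1 mod 42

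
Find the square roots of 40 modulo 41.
The square roots of 40 mod 41 are 32 and 9. Verify: 32² = 1024 ≡ 40 (mod 41)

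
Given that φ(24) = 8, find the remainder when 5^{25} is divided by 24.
By Euler: 5^{8} ≡ 1 mod 24 since gcd(5, 24) = 1. 25 = 3×8 + 1. So 5^{25} ≡ 5^{1} ≡ 5 mod 24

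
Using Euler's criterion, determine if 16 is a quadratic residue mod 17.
By Euler's criterion: 16^{8} ≡ 1 (mod 17). Since this equals 1, 16 is a QR.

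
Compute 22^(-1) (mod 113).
Since 113 is prime, by Fermat 22^(-1) ≡ 22^{111} ≡ 36 (mod 113). Verify: 22 × 36 = 792 ≡ 1 (mod 113)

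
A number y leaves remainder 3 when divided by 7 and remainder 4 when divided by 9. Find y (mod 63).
M = 7 × 9 = 63. M₁ = 9, y₁ ≡ 4 (mod 7). M₂ = 7, y₂ ≡ 4 (mod 9). y = 3×9×4 + 4×7×4 ≡ 31 (mod 63)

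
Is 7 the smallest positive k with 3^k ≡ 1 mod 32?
Powers of 3 mod 32: 3^1≡3, 3^2≡9, 3^3≡27, 3^4≡17, 3^5≡19, 3^6≡25, 3^7≡11, 3^8≡1. 3^7≡11≢1, so ord ≠ 7. No, the actual order is 8.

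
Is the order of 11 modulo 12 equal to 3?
Powers of 11 mod 12: 11^1≡11, 11^2≡1. Already 11^2≡1, so the order is 2 < 3. No, the actual order is 2.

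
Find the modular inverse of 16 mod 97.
Since 97 is prime, by Fermat 16^(-1) ≡ 16^{95} ≡ 91 mod 97. Verify: 16 × 91 = 1456 ≡ 1 mod 97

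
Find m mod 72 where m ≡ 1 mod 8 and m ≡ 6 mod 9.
M = 8 × 9 = 72. M₁ = 9, y₁ ≡ 1 mod 8. M₂ = 8, y₂ ≡ 8 mod 9. m = 1×9×1 + 6×8×8 ≡ 33 mod 72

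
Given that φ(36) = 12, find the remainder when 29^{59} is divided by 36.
By Euler: 29^{12} ≡ 1 (mod 36) since gcd(29, 36) = 1. 59 = 4×12 + 11. So 29^{59} ≡ 29^{11} ≡ 5 (mod 36)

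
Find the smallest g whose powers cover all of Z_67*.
g = 2. For each prime q|66: 2^{33}≡66, 2^{22}≡37, 2^{6}≡64, none ≡ 1, so ord_67(2) = 66 and 2 is a primitive root.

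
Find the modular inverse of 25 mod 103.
Since 103 is prime, by Fermat 25^(-1) ≡ 25^{101} ≡ 33 mod 103. Verify: 25 × 33 = 825 ≡ 1 mod 103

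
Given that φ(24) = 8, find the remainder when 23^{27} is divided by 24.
By Euler: 23^{8} ≡ 1 (mod 24) since gcd(23, 24) = 1. 27 = 3×8 + 3. So 23^{27} ≡ 23^{3} ≡ 23 (mod 24)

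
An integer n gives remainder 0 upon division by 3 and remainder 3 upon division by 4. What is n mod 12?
M = 3 × 4 = 12. M₁ = 4, y₁ ≡ 1 mod 3. M₂ = 3, y₂ ≡ 3 mod 4. n = 0×4×1 + 3×3×3 ≡ 3 mod 12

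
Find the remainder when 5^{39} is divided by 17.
By Fermat: 5^{16} ≡ 1 (mod 17). 39 = 2×16 + 7. So 5^{39} ≡ 5^{7} ≡ 10 (mod 17)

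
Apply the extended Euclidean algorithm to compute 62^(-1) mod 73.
Extended GCD: 62(-20) + 73(17) = 1. So 62^(-1) ≡ -20 ≡ 53 (mod 73). Verify: 62 × 53 = 3286 ≡ 1 (mod 73)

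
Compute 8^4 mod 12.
8^{4} = 4096 ≡ 4 (mod 12)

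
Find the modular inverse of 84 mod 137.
Since 137 is prime, by Fermat 84^(-1) ≡ 84^{135} ≡ 31 (mod 137). Verify: 84 × 31 = 2604 ≡ 1 (mod 137)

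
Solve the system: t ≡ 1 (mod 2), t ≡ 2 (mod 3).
M = 2 × 3 = 6. M₁ = 3, y₁ ≡ 1 (mod 2). M₂ = 2, y₂ ≡ 2 (mod 3). t = 1×3×1 + 2×2×2 ≡ 5 (mod 6)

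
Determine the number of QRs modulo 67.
The squaring map on Z_67* is 2-to-1, so there are (66)/2 = 33 QRs.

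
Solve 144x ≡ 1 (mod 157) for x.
Since 157 is prime, by Fermat 144^(-1) ≡ 144^{155} ≡ 12 (mod 157). Verify: 144 × 12 = 1728 ≡ 1 (mod 157)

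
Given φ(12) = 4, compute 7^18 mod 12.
By Euler: 7^{4} ≡ 1 (mod 12) since gcd(7, 12) = 1. 18 = 4×4 + 2. So 7^{18} ≡ 7^{2} ≡ 1 (mod 12)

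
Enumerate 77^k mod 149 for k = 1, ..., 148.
77^1, 77^2, ..., 77^{148} mod 149: [77, 118, 146, 67, 93, 9, 97, 19, 122, 7, 92, 81, 128, 22, 55, 63, 83, 133, 109, 49, 48, 120, 2, 5, 87, 143, 134, 37, 18, 45, 38, 95, 14, 35, 13, 107, 44, 110, 126, 17, 117, 69, 98, 96, 91, 4, 10, 25, 137, 119, 74, 36, 90, 76, 41, 28, 70, 26, 65, 88, 71, 103, 34, 85, 138, 47, 43, 33, 8, 20, 50, 125, 89, 148, 72, 31, 3, 82, 56, 140, 52, 130, 27, 142, 57, 68, 21, 127, 94, 86, 66, 16, 40, 100, 101, 29, 147, 144, 62, 6, 15, 112, 131, 104, 111, 54, 135, 114, 136, 42, 105, 39, 23, 132, 32, 80, 51, 53, 58, 145, 139, 124, 12, 30, 75, 113, 59, 73, 108, 121, 79, 123, 84, 61, 78, 46, 115, 64, 11, 102, 106, 116, 141, 129, 99, 24, 60, 1]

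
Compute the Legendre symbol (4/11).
(4/11) = 4^{5} mod 11 = 1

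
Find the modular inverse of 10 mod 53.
Since 53 is prime, by Fermat 10^(-1) ≡ 10^{51} ≡ 16 mod 53. Verify: 10 × 16 = 160 ≡ 1 mod 53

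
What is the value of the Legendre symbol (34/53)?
(34/53) = 34^{26} mod 53 = -1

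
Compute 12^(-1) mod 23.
Since 23 is prime, by Fermat 12^(-1) ≡ 12^{21} ≡ 2 mod 23. Verify: 12 × 2 = 24 ≡ 1 mod 23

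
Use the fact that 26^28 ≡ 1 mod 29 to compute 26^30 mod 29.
By Fermat: 26^{28} ≡ 1 mod 29. So 26^{30} = 26^{28} · 26^{2} ≡ 26^{2} ≡ 9 mod 29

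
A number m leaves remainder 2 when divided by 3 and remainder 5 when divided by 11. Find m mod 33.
M = 3 × 11 = 33. M₁ = 11, y₁ ≡ 2 mod 3. M₂ = 3, y₂ ≡ 4 mod 11. m = 2×11×2 + 5×3×4 ≡ 5 mod 33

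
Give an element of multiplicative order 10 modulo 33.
2 has order 10 mod 33 since 2^{10} ≡ 1 mod 33 and no smaller power works.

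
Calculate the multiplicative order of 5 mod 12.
Powers of 5 mod 12: 5^1≡5, 5^2≡1. ord_12(5) = 2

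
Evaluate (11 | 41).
(11/41) = 11^{20} mod 41 = -1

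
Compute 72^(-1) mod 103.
Since 103 is prime, by Fermat 72^(-1) ≡ 72^{101} ≡ 93 mod 103. Verify: 72 × 93 = 6696 ≡ 1 mod 103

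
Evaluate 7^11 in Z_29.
By repeated squaring mod 29: 7^{1}≡7, 7^{2}≡20, 7^{4}≡23, 7^{8}≡7. Then 7^{11} = 7^{8+2+1} ≡ 7 × 20 × 7 ≡ 23 mod 29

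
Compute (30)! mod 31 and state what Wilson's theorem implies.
(30)! mod 31 = 30. Since this equals -1 mod 31, Wilson confirms 31 is prime.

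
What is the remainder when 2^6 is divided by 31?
By repeated squaring mod 31: 2^{1}≡2, 2^{2}≡4, 2^{4}≡16. Then 2^{6} = 2^{4+2} ≡ 16 × 4 ≡ 2 mod 31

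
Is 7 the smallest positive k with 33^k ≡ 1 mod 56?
Powers of 33 mod 56: 33^1≡33, 33^2≡25, 33^3≡41, 33^4≡9, 33^5≡17, 33^6≡1. Already 33^6≡1, so the order is 6 < 7. No, the actual order is 6.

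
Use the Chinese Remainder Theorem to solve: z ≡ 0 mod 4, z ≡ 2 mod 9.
M = 4 × 9 = 36. M₁ = 9, y₁ ≡ 1 mod 4. M₂ = 4, y₂ ≡ 7 mod 9. z = 0×9×1 + 2×4×7 ≡ 20 mod 36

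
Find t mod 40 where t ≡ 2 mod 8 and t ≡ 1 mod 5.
M = 8 × 5 = 40. M₁ = 5, y₁ ≡ 5 mod 8. M₂ = 8, y₂ ≡ 2 mod 5. t = 2×5×5 + 1×8×2 ≡ 26 mod 40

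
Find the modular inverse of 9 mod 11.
Since 11 is prime, by Fermat 9^(-1) ≡ 9^{9} ≡ 5 (mod 11). Verify: 9 × 5 = 45 ≡ 1 (mod 11)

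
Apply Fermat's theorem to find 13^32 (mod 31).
By Fermat: 13^{30} ≡ 1 (mod 31). So 13^{32} = 13^{30} · 13^{2} ≡ 13^{2} ≡ 14 (mod 31)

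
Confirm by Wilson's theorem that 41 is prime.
(40)! mod 41 = 40. Since this equals -1 mod 41, Wilson confirms 41 is prime.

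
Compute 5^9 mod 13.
By repeated squaring (mod 13): 5^{1}≡5, 5^{2}≡12, 5^{4}≡1, 5^{8}≡1. Then 5^{9} = 5^{8+1} ≡ 1 × 5 ≡ 5 (mod 13)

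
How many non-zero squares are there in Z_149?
The squaring map on Z_149* is 2-to-1, so there are (148)/2 = 74 QRs.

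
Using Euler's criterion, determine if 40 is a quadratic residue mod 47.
By Euler's criterion: 40^{23} ≡ 46 (mod 47). Since this equals -1 (≡ 46), 40 is not a QR.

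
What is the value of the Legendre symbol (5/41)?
(5/41) = 5^{20} mod 41 = 1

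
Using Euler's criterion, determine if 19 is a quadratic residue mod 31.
By Euler's criterion: 19^{15} ≡ 1 (mod 31). Since this equals 1, 19 is a QR.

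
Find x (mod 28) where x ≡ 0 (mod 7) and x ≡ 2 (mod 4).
M = 7 × 4 = 28. M₁ = 4, y₁ ≡ 2 (mod 7). M₂ = 7, y₂ ≡ 3 (mod 4). x = 0×4×2 + 2×7×3 ≡ 14 (mod 28)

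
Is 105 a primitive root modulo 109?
105^{9} ≡ 1 (mod 109) and 9 < 108, so ord_109(105) = 9 ≠ 108 and 105 is not a primitive root.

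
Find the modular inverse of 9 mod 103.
Since 103 is prime, by Fermat 9^(-1) ≡ 9^{101} ≡ 23 mod 103. Verify: 9 × 23 = 207 ≡ 1 mod 103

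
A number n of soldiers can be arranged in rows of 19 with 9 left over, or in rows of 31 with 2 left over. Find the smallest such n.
M = 19 × 31 = 589. M₁ = 31, y₁ ≡ 8 mod 19. M₂ = 19, y₂ ≡ 18 mod 31. n = 9×31×8 + 2×19×18 ≡ 560 mod 589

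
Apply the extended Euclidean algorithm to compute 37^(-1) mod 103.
Extended GCD: 37(39) + 103(-14) = 1. So 37^(-1) ≡ 39 (mod 103). Verify: 37 × 39 = 1443 ≡ 1 (mod 103)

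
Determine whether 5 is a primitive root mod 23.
ord_23(5) divides 22. For each prime q|22: 5^{11}≡22, 5^{2}≡2, none ≡ 1. So 5 has order 22 and is a primitive root mod 23.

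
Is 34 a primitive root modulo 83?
ord_83(34) divides 82. For each prime q|82: 34^{41}≡82, 34^{2}≡77, none ≡ 1. So 34 has order 82 and is a primitive root mod 83.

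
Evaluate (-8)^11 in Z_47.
By repeated squaring mod 47: (-8)^{1}≡39, (-8)^{2}≡17, (-8)^{4}≡7, (-8)^{8}≡2. Then (-8)^{11} = (-8)^{8+2+1} ≡ 2 × 17 × 39 ≡ 10 mod 47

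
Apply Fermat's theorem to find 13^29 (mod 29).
By Fermat: 13^{28} ≡ 1 (mod 29). So 13^{29} = 13^{28} · 13^{1} ≡ 13^{1} ≡ 13 (mod 29)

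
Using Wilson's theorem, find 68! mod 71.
(70)! = (68)! × (69) × (70) ≡ -1 (mod 71). So (68)! ≡ -1 × [(70)(69)]^(-1) ≡ 35 (mod 71)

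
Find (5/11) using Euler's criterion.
(5/11) = 5^{5} mod 11 = 1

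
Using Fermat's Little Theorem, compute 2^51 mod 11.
By Fermat: 2^{10} ≡ 1 (mod 11). 51 = 5×10 + 1. So 2^{51} ≡ 2^{1} ≡ 2 (mod 11)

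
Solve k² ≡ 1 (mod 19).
The square roots of 1 mod 19 are 1 and 18. Verify: 1² = 1 ≡ 1 (mod 19)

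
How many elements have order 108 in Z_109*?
A prime p has φ(p-1) primitive roots; here φ(108) = 36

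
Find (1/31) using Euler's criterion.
(1/31) = 1^{15} mod 31 = 1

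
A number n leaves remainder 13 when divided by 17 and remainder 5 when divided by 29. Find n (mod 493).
M = 17 × 29 = 493. M₁ = 29, y₁ ≡ 10 (mod 17). M₂ = 17, y₂ ≡ 12 (mod 29). n = 13×29×10 + 5×17×12 ≡ 353 (mod 493)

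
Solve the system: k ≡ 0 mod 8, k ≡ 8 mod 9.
M = 8 × 9 = 72. M₁ = 9, y₁ ≡ 1 mod 8. M₂ = 8, y₂ ≡ 8 mod 9. k = 0×9×1 + 8×8×8 ≡ 8 mod 72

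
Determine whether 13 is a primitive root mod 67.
ord_67(13) divides 66. For each prime q|66: 13^{33}≡66, 13^{22}≡37, 13^{6}≡62, none ≡ 1. So 13 has order 66 and is a primitive root mod 67.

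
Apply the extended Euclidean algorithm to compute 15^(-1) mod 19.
Extended GCD: 15(-5) + 19(4) = 1. So 15^(-1) ≡ -5 ≡ 14 (mod 19). Verify: 15 × 14 = 210 ≡ 1 (mod 19)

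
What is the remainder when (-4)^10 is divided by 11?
Using Fermat: (-4)^{10} ≡ 1 (mod 11). 10 ≡ 0 (mod 10). So (-4)^{10} ≡ (-4)^{0} ≡ 1 (mod 11)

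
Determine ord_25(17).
Powers of 17 mod 25: 17^1≡17, 17^2≡14, 17^3≡13, 17^4≡21, 17^5≡7, 17^6≡19, 17^7≡23, 17^8≡16, 17^9≡22, 17^10≡24, 17^11≡8, 17^12≡11, 17^13≡12, 17^14≡4, 17^15≡18, 17^16≡6, 17^17≡2, 17^18≡9, 17^19≡3, 17^20≡1. ord_25(17) = 20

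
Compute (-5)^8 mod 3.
Using Fermat: (-5)^{2} ≡ 1 mod 3. 8 ≡ 0 mod 2. So (-5)^{8} ≡ (-5)^{0} ≡ 1 mod 3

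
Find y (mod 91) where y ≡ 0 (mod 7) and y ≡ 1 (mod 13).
M = 7 × 13 = 91. M₁ = 13, y₁ ≡ 6 (mod 7). M₂ = 7, y₂ ≡ 2 (mod 13). y = 0×13×6 + 1×7×2 ≡ 14 (mod 91)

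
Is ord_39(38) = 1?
Powers of 38 mod 39: 38^1≡38, 38^2≡1. 38^1≡38≢1, so ord ≠ 1. No, the actual order is 2.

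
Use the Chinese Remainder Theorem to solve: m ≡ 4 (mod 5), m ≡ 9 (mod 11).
M = 5 × 11 = 55. M₁ = 11, y₁ ≡ 1 (mod 5). M₂ = 5, y₂ ≡ 9 (mod 11). m = 4×11×1 + 9×5×9 ≡ 9 (mod 55)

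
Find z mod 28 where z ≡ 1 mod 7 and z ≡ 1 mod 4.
M = 7 × 4 = 28. M₁ = 4, y₁ ≡ 2 mod 7. M₂ = 7, y₂ ≡ 3 mod 4. z = 1×4×2 + 1×7×3 ≡ 1 mod 28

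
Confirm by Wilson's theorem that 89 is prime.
(88)! mod 89 = 88. Since this equals -1 mod 89, Wilson confirms 89 is prime.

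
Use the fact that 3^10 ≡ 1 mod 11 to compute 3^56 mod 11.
By Fermat: 3^{10} ≡ 1 mod 11. 56 = 5×10 + 6. So 3^{56} ≡ 3^{6} ≡ 3 mod 11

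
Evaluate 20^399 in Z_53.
Using Fermat: 20^{52} ≡ 1 (mod 53). 399 ≡ 35 (mod 52). So 20^{399} ≡ 20^{35} ≡ 27 (mod 53)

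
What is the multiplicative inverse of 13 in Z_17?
Since 17 is prime, by Fermat 13^(-1) ≡ 13^{15} ≡ 4 (mod 17). Verify: 13 × 4 = 52 ≡ 1 (mod 17)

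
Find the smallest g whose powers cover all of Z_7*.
g = 3. For each prime q|6: 3^{3}≡6, 3^{2}≡2, none ≡ 1, so ord_7(3) = 6 and 3 is a primitive root.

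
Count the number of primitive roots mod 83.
A prime p has φ(p-1) primitive roots; here φ(82) = 40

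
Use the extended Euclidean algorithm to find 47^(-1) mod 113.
Extended GCD: 47(-12) + 113(5) = 1. So 47^(-1) ≡ -12 ≡ 101 (mod 113). Verify: 47 × 101 = 4747 ≡ 1 (mod 113)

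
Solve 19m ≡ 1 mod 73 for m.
Since 73 is prime, by Fermat 19^(-1) ≡ 19^{71} ≡ 50 mod 73. Verify: 19 × 50 = 950 ≡ 1 mod 73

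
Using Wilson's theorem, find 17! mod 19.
(18)! = (17)! × (18) ≡ -1 (mod 19). So (17)! ≡ -1 × (18)^(-1) ≡ (-1)×(-1) = 1 (mod 19)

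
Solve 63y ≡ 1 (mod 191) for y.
Since 191 is prime, by Fermat 63^(-1) ≡ 63^{189} ≡ 94 (mod 191). Verify: 63 × 94 = 5922 ≡ 1 (mod 191)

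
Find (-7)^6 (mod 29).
By repeated squaring (mod 29): (-7)^{1}≡22, (-7)^{2}≡20, (-7)^{4}≡23. Then (-7)^{6} = (-7)^{4+2} ≡ 23 × 20 ≡ 25 (mod 29)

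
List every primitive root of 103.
There are φ(102) = 32 primitive roots mod 103: {5, 6, 11, 12, 20, 21, 35, 40, 43, 44, 45, 48, 51, 53, 54, 62, 65, 67, 70, 71, 74, 75, 77, 78, 84, 85, 86, 87, 88, 96, 99, 101}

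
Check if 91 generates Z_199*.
91^{99} ≡ 1 mod 199 and 99 < 198, so ord_199(91) = 99 ≠ 198 and 91 is not a primitive root.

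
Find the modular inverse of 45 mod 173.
Since 173 is prime, by Fermat 45^(-1) ≡ 45^{171} ≡ 50 mod 173. Verify: 45 × 50 = 2250 ≡ 1 mod 173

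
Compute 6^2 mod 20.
6^{2} = 36 ≡ 16 (mod 20)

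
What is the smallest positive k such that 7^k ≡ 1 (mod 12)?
Powers of 7 mod 12: 7^1≡7, 7^2≡1. So the order of 7 is 2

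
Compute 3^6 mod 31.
By repeated squaring mod 31: 3^{1}≡3, 3^{2}≡9, 3^{4}≡19. Then 3^{6} = 3^{4+2} ≡ 19 × 9 ≡ 16 mod 31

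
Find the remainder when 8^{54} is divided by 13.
By Fermat: 8^{12} ≡ 1 (mod 13). 54 = 4×12 + 6. So 8^{54} ≡ 8^{6} ≡ 12 (mod 13)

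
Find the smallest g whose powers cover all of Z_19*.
g = 2. For each prime q|18: 2^{9}≡18, 2^{6}≡7, none ≡ 1, so ord_19(2) = 18 and 2 is a primitive root.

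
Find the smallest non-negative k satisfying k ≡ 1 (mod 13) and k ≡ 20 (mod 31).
M = 13 × 31 = 403. M₁ = 31, y₁ ≡ 8 (mod 13). M₂ = 13, y₂ ≡ 12 (mod 31). k = 1×31×8 + 20×13×12 ≡ 144 (mod 403)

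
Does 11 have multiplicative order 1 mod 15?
Powers of 11 mod 15: 11^1≡11, 11^2≡1. 11^1≡11≢1, so ord ≠ 1. No, the actual order is 2.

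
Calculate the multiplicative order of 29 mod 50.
Powers of 29 mod 50: 29^1≡29, 29^2≡41, 29^3≡39, 29^4≡31, 29^5≡49, 29^6≡21, 29^7≡9, 29^8≡11, 29^9≡19, 29^10≡1. So the order of 29 is 10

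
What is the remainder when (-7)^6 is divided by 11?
By repeated squaring (mod 11): (-7)^{1}≡4, (-7)^{2}≡5, (-7)^{4}≡3. Then (-7)^{6} = (-7)^{4+2} ≡ 3 × 5 ≡ 4 (mod 11)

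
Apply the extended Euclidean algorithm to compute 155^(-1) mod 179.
Extended GCD: 155(82) + 179(-71) = 1. So 155^(-1) ≡ 82 (mod 179). Verify: 155 × 82 = 12710 ≡ 1 (mod 179)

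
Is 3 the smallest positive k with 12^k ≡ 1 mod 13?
Powers of 12 mod 13: 12^1≡12, 12^2≡1. Already 12^2≡1, so the order is 2 < 3. No, the actual order is 2.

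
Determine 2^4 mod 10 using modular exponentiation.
2^{4} = 16 ≡ 6 mod 10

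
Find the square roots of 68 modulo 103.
The square roots of 68 mod 103 are 58 and 45. Verify: 58² = 3364 ≡ 68 (mod 103)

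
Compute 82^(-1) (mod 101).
Since 101 is prime, by Fermat 82^(-1) ≡ 82^{99} ≡ 85 (mod 101). Verify: 82 × 85 = 6970 ≡ 1 (mod 101)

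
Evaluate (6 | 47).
(6/47) = 6^{23} mod 47 = 1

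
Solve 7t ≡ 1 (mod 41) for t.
Since 41 is prime, by Fermat 7^(-1) ≡ 7^{39} ≡ 6 (mod 41). Verify: 7 × 6 = 42 ≡ 1 (mod 41)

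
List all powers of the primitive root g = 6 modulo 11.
6^1, 6^2, ..., 6^{10} mod 11: [6, 3, 7, 9, 10, 5, 8, 4, 2, 1]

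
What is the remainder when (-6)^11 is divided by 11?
Using Fermat: (-6)^{10} ≡ 1 mod 11. 11 ≡ 1 mod 10. So (-6)^{11} ≡ (-6)^{1} ≡ 5 mod 11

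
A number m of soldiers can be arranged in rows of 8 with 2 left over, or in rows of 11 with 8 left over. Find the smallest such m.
M = 8 × 11 = 88. M₁ = 11, y₁ ≡ 3 (mod 8). M₂ = 8, y₂ ≡ 7 (mod 11). m = 2×11×3 + 8×8×7 ≡ 74 (mod 88)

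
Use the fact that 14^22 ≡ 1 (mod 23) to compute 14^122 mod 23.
By Fermat: 14^{22} ≡ 1 (mod 23). 122 = 5×22 + 12. So 14^{122} ≡ 14^{12} ≡ 9 (mod 23)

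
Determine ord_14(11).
Powers of 11 mod 14: 11^1≡11, 11^2≡9, 11^3≡1. So the order of 11 is 3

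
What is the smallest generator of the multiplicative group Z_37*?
g = 2. For each prime q|36: 2^{18}≡36, 2^{12}≡26, none ≡ 1, so ord_37(2) = 36 and 2 is a primitive root.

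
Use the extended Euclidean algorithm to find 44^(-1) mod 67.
Extended GCD: 44(32) + 67(-21) = 1. So 44^(-1) ≡ 32 mod 67. Verify: 44 × 32 = 1408 ≡ 1 mod 67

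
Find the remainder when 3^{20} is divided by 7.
By Fermat: 3^{6} ≡ 1 (mod 7). 20 = 3×6 + 2. So 3^{20} ≡ 3^{2} ≡ 2 (mod 7)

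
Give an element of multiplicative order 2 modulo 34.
33 has order 2 mod 34 since 33^{2} ≡ 1 mod 34 and no smaller power works.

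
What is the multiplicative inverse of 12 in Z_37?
Since 37 is prime, by Fermat 12^(-1) ≡ 12^{35} ≡ 34 mod 37. Verify: 12 × 34 = 408 ≡ 1 mod 37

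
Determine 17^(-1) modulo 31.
Since 31 is prime, by Fermat 17^(-1) ≡ 17^{29} ≡ 11 (mod 31). Verify: 17 × 11 = 187 ≡ 1 (mod 31)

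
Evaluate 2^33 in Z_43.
By repeated squaring mod 43: 2^{1}≡2, 2^{2}≡4, 2^{4}≡16, 2^{8}≡41, 2^{16}≡4, 2^{32}≡16. Then 2^{33} = 2^{32+1} ≡ 16 × 2 ≡ 32 mod 43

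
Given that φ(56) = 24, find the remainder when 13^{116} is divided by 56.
By Euler: 13^{24} ≡ 1 (mod 56) since gcd(13, 56) = 1. 116 = 4×24 + 20. So 13^{116} ≡ 13^{20} ≡ 1 (mod 56)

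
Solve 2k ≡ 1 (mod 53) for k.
Since 53 is prime, by Fermat 2^(-1) ≡ 2^{51} ≡ 27 (mod 53). Verify: 2 × 27 = 54 ≡ 1 (mod 53)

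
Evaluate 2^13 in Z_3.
Using Fermat: 2^{2} ≡ 1 mod 3. 13 ≡ 1 mod 2. So 2^{13} ≡ 2^{1} ≡ 2 mod 3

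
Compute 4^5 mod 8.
By repeated squaring mod 8: 4^{1}≡4, 4^{2}≡0, 4^{4}≡0. Then 4^{5} = 4^{4+1} ≡ 0 × 4 ≡ 0 mod 8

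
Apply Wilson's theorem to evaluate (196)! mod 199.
(198)! = (196)! × (197) × (198) ≡ -1 (mod 199). So (196)! ≡ -1 × [(198)(197)]^(-1) ≡ 99 (mod 199)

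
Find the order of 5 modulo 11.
Powers of 5 mod 11: 5^1≡5, 5^2≡3, 5^3≡4, 5^4≡9, 5^5≡1. ord_11(5) = 5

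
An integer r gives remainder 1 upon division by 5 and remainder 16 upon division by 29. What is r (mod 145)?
M = 5 × 29 = 145. M₁ = 29, y₁ ≡ 4 (mod 5). M₂ = 5, y₂ ≡ 6 (mod 29). r = 1×29×4 + 16×5×6 ≡ 16 (mod 145)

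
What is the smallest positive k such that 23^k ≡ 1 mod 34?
Powers of 23 mod 34: 23^1≡23, 23^2≡19, 23^3≡29, 23^4≡21, 23^5≡7, 23^6≡25, 23^7≡31, 23^8≡33, 23^9≡11, 23^10≡15, 23^11≡5, 23^12≡13, 23^13≡27, 23^14≡9, 23^15≡3, 23^16≡1. So the order of 23 is 16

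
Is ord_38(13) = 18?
Powers of 13 mod 38: 13^1≡13, 13^2≡17, 13^3≡31, 13^4≡23, 13^5≡33, 13^6≡11, 13^7≡29, 13^8≡35, 13^9≡37, 13^10≡25, 13^11≡21, 13^12≡7, 13^13≡15, 13^14≡5, 13^15≡27, 13^16≡9, 13^17≡3, 13^18≡1. First k with 13^k≡1 is k=18. Yes, ord_38(13) = 18.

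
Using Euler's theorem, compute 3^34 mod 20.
By Euler: 3^{8} ≡ 1 mod 20 since gcd(3, 20) = 1. 34 = 4×8 + 2. So 3^{34} ≡ 3^{2} ≡ 9 mod 20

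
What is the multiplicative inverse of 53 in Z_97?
Since 97 is prime, by Fermat 53^(-1) ≡ 53^{95} ≡ 11 mod 97. Verify: 53 × 11 = 583 ≡ 1 mod 97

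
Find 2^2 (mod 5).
2^{2} = 4 ≡ 4 (mod 5)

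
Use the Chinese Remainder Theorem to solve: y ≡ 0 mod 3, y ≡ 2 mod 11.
M = 3 × 11 = 33. M₁ = 11, y₁ ≡ 2 mod 3. M₂ = 3, y₂ ≡ 4 mod 11. y = 0×11×2 + 2×3×4 ≡ 24 mod 33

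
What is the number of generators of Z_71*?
Number of primitive roots mod 71 = φ(p-1) = φ(70) = 24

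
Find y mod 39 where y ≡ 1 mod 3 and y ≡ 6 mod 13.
M = 3 × 13 = 39. M₁ = 13, y₁ ≡ 1 mod 3. M₂ = 3, y₂ ≡ 9 mod 13. y = 1×13×1 + 6×3×9 ≡ 19 mod 39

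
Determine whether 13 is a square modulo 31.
By Euler's criterion: 13^{15} ≡ 30 mod 31. Since this equals -1 (≡ 30), 13 is not a QR.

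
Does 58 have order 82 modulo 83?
ord_83(58) divides 82. For each prime q|82: 58^{41}≡82, 58^{2}≡44, none ≡ 1. So 58 has order 82 and is a primitive root mod 83.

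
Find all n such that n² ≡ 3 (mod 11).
The square roots of 3 mod 11 are 5 and 6. Verify: 5² = 25 ≡ 3 (mod 11)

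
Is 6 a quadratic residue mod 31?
By Euler's criterion: 6^{15} ≡ 30 (mod 31). Since this equals -1 (≡ 30), 6 is not a QR.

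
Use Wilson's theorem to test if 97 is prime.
(96)! mod 97 = 96. Since 96 ≡ -1 (mod 97), 97 is prime.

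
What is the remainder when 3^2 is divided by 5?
3^{2} = 9 ≡ 4 (mod 5)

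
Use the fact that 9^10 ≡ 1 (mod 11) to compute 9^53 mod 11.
By Fermat: 9^{10} ≡ 1 (mod 11). 53 = 5×10 + 3. So 9^{53} ≡ 9^{3} ≡ 3 (mod 11)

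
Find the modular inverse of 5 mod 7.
Since 7 is prime, by Fermat 5^(-1) ≡ 5^{5} ≡ 3 mod 7. Verify: 5 × 3 = 15 ≡ 1 mod 7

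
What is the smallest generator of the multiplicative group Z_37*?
g = 2. Powers: [2, 4, 8, 16, 32, 27, ...] generates all 36 non-zero residues.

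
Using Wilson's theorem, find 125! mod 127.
(126)! = (125)! × (126) ≡ -1 (mod 127). So (125)! ≡ -1 × (126)^(-1) ≡ (-1)×(-1) = 1 (mod 127)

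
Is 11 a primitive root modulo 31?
ord_31(11) divides 30. For each prime q|30: 11^{15}≡30, 11^{10}≡5, 11^{6}≡4, none ≡ 1. So 11 has order 30 and is a primitive root mod 31.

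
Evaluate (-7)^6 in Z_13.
By repeated squaring (mod 13): (-7)^{1}≡6, (-7)^{2}≡10, (-7)^{4}≡9. Then (-7)^{6} = (-7)^{4+2} ≡ 9 × 10 ≡ 12 (mod 13)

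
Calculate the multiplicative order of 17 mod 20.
Powers of 17 mod 20: 17^1≡17, 17^2≡9, 17^3≡13, 17^4≡1. So the order of 17 is 4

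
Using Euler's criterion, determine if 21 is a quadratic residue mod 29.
By Euler's criterion: 21^{14} ≡ 28 mod 29. Since this equals -1 (≡ 28), 21 is not a QR.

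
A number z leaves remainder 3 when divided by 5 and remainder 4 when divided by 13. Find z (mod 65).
M = 5 × 13 = 65. M₁ = 13, y₁ ≡ 2 (mod 5). M₂ = 5, y₂ ≡ 8 (mod 13). z = 3×13×2 + 4×5×8 ≡ 43 (mod 65)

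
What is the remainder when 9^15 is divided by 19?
By repeated squaring (mod 19): 9^{1}≡9, 9^{2}≡5, 9^{4}≡6, 9^{8}≡17. Then 9^{15} = 9^{8+4+2+1} ≡ 17 × 6 × 5 × 9 ≡ 11 (mod 19)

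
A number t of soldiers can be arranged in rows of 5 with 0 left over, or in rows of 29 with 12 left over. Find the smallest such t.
M = 5 × 29 = 145. M₁ = 29, y₁ ≡ 4 (mod 5). M₂ = 5, y₂ ≡ 6 (mod 29). t = 0×29×4 + 12×5×6 ≡ 70 (mod 145)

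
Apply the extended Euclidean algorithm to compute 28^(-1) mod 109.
Extended GCD: 28(-35) + 109(9) = 1. So 28^(-1) ≡ -35 ≡ 74 (mod 109). Verify: 28 × 74 = 2072 ≡ 1 (mod 109)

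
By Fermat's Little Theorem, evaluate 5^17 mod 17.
By Fermat: 5^{16} ≡ 1 (mod 17). So 5^{17} = 5^{16} · 5^{1} ≡ 5^{1} ≡ 5 (mod 17)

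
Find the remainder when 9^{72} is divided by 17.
By Fermat: 9^{16} ≡ 1 (mod 17). 72 = 4×16 + 8. So 9^{72} ≡ 9^{8} ≡ 1 (mod 17)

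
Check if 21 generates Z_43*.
21^{7} ≡ 1 mod 43 and 7 < 42, so ord_43(21) = 7 ≠ 42 and 21 is not a primitive root.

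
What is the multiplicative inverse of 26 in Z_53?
Since 53 is prime, by Fermat 26^(-1) ≡ 26^{51} ≡ 51 (mod 53). Verify: 26 × 51 = 1326 ≡ 1 (mod 53)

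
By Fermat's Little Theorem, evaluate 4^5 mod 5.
By Fermat: 4^{4} ≡ 1 mod 5. So 4^{5} = 4^{4} · 4^{1} ≡ 4^{1} ≡ 4 mod 5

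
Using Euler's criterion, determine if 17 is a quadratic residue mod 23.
By Euler's criterion: 17^{11} ≡ 22 (mod 23). Since this equals -1 (≡ 22), 17 is not a QR.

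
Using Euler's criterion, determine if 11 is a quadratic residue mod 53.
By Euler's criterion: 11^{26} ≡ 1 (mod 53). Since this equals 1, 11 is a QR.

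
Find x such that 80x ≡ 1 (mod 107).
Since 107 is prime, by Fermat 80^(-1) ≡ 80^{105} ≡ 103 (mod 107). Verify: 80 × 103 = 8240 ≡ 1 (mod 107)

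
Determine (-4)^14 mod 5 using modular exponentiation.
Using Fermat: (-4)^{4} ≡ 1 (mod 5). 14 ≡ 2 (mod 4). So (-4)^{14} ≡ (-4)^{2} ≡ 1 (mod 5)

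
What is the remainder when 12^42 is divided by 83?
By repeated squaring (mod 83): 12^{1}≡12, 12^{2}≡61, 12^{4}≡69, 12^{8}≡30, 12^{16}≡70, 12^{32}≡3. Then 12^{42} = 12^{32+8+2} ≡ 3 × 30 × 61 ≡ 12 (mod 83)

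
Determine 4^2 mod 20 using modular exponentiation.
4^{2} = 16 ≡ 16 mod 20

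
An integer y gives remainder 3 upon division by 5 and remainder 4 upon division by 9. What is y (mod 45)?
M = 5 × 9 = 45. M₁ = 9, y₁ ≡ 4 (mod 5). M₂ = 5, y₂ ≡ 2 (mod 9). y = 3×9×4 + 4×5×2 ≡ 13 (mod 45)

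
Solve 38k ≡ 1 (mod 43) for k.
Since 43 is prime, by Fermat 38^(-1) ≡ 38^{41} ≡ 17 (mod 43). Verify: 38 × 17 = 646 ≡ 1 (mod 43)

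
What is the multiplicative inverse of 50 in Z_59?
Since 59 is prime, by Fermat 50^(-1) ≡ 50^{57} ≡ 13 mod 59. Verify: 50 × 13 = 650 ≡ 1 mod 59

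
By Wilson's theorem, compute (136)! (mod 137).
By Wilson's theorem, (136)! ≡ -1 ≡ 136 (mod 137)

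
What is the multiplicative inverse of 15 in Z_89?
Since 89 is prime, by Fermat 15^(-1) ≡ 15^{87} ≡ 6 mod 89. Verify: 15 × 6 = 90 ≡ 1 mod 89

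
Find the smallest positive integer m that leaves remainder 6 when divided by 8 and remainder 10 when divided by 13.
M = 8 × 13 = 104. M₁ = 13, y₁ ≡ 5 (mod 8). M₂ = 8, y₂ ≡ 5 (mod 13). m = 6×13×5 + 10×8×5 ≡ 62 (mod 104)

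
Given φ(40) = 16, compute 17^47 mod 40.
By Euler: 17^{16} ≡ 1 (mod 40) since gcd(17, 40) = 1. 47 = 2×16 + 15. So 17^{47} ≡ 17^{15} ≡ 33 (mod 40)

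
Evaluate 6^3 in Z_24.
6^{3} = 216 ≡ 0 mod 24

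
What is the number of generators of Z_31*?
Number of primitive roots mod 31 = φ(p-1) = φ(30) = 8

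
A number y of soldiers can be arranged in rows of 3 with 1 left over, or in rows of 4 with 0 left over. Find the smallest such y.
M = 3 × 4 = 12. M₁ = 4, y₁ ≡ 1 (mod 3). M₂ = 3, y₂ ≡ 3 (mod 4). y = 1×4×1 + 0×3×3 ≡ 4 (mod 12)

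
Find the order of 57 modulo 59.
Powers of 57 mod 59: 57^1≡57, 57^2≡4, 57^3≡51, 57^4≡16, 57^5≡27, 57^6≡5, 57^7≡49, 57^8≡20, 57^9≡19, 57^10≡21, 57^11≡17, 57^12≡25, 57^13≡9, 57^14≡41, 57^15≡36, 57^16≡46, 57^17≡26, 57^18≡7, 57^19≡45, 57^20≡28, 57^21≡3, 57^22≡53, 57^23≡12, 57^24≡35, 57^25≡48, 57^26≡22, 57^27≡15, 57^28≡29, 57^29≡1. Order = 29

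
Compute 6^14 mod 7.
Using Fermat: 6^{6} ≡ 1 mod 7. 14 ≡ 2 mod 6. So 6^{14} ≡ 6^{2} ≡ 1 mod 7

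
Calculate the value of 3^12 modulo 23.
By repeated squaring mod 23: 3^{1}≡3, 3^{2}≡9, 3^{4}≡12, 3^{8}≡6. Then 3^{12} = 3^{8+4} ≡ 6 × 12 ≡ 3 mod 23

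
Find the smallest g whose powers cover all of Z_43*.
g = 3. For each prime q|42: 3^{21}≡42, 3^{14}≡36, 3^{6}≡41, none ≡ 1, so ord_43(3) = 42 and 3 is a primitive root.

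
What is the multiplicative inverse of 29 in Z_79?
Since 79 is prime, by Fermat 29^(-1) ≡ 29^{77} ≡ 30 (mod 79). Verify: 29 × 30 = 870 ≡ 1 (mod 79)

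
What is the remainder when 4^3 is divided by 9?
4^{3} = 64 ≡ 1 (mod 9)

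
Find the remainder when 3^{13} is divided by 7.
By Fermat: 3^{6} ≡ 1 (mod 7). 13 = 2×6 + 1. So 3^{13} ≡ 3^{1} ≡ 3 (mod 7)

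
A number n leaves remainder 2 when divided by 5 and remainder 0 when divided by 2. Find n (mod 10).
M = 5 × 2 = 10. M₁ = 2, y₁ ≡ 3 (mod 5). M₂ = 5, y₂ ≡ 1 (mod 2). n = 2×2×3 + 0×5×1 ≡ 2 (mod 10)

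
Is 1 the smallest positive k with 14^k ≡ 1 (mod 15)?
Powers of 14 mod 15: 14^1≡14, 14^2≡1. 14^1≡14≢1, so ord ≠ 1. No, the actual order is 2.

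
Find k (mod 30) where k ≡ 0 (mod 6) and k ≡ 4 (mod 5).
M = 6 × 5 = 30. M₁ = 5, y₁ ≡ 5 (mod 6). M₂ = 6, y₂ ≡ 1 (mod 5). k = 0×5×5 + 4×6×1 ≡ 24 (mod 30)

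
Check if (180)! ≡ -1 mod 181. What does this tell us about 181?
(180)! mod 181 = 180. Since this equals -1 mod 181, Wilson confirms 181 is prime.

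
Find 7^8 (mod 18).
By repeated squaring (mod 18): 7^{1}≡7, 7^{2}≡13, 7^{4}≡7, 7^{8}≡13. So 7^{8} ≡ 13 (mod 18)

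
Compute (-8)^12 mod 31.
By repeated squaring mod 31: (-8)^{1}≡23, (-8)^{2}≡2, (-8)^{4}≡4, (-8)^{8}≡16. Then (-8)^{12} = (-8)^{8+4} ≡ 16 × 4 ≡ 2 mod 31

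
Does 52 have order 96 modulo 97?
52^{32} ≡ 1 mod 97 and 32 < 96, so ord_97(52) = 32 ≠ 96 and 52 is not a primitive root.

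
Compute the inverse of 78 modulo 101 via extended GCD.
Extended GCD: 78(-22) + 101(17) = 1. So 78^(-1) ≡ -22 ≡ 79 mod 101. Verify: 78 × 79 = 6162 ≡ 1 mod 101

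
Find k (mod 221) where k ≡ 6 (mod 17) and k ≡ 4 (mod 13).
M = 17 × 13 = 221. M₁ = 13, y₁ ≡ 4 (mod 17). M₂ = 17, y₂ ≡ 10 (mod 13). k = 6×13×4 + 4×17×10 ≡ 108 (mod 221)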